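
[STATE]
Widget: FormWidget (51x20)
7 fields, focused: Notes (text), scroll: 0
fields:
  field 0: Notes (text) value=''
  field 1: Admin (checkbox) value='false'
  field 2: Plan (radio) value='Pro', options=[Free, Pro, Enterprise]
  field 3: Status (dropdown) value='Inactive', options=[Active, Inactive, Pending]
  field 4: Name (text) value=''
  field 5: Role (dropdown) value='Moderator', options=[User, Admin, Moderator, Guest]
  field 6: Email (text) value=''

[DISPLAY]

> Notes:      [                                   ]
  Admin:      [ ]                                  
  Plan:       ( ) Free  (●) Pro  ( ) Enterprise    
  Status:     [Inactive                          ▼]
  Name:       [                                   ]
  Role:       [Moderator                         ▼]
  Email:      [                                   ]
                                                   
                                                   
                                                   
                                                   
                                                   
                                                   
                                                   
                                                   
                                                   
                                                   
                                                   
                                                   
                                                   


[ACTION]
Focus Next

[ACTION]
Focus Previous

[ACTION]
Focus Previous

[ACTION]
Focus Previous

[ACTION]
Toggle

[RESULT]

  Notes:      [                                   ]
  Admin:      [ ]                                  
  Plan:       ( ) Free  (●) Pro  ( ) Enterprise    
  Status:     [Inactive                          ▼]
  Name:       [                                   ]
> Role:       [Moderator                         ▼]
  Email:      [                                   ]
                                                   
                                                   
                                                   
                                                   
                                                   
                                                   
                                                   
                                                   
                                                   
                                                   
                                                   
                                                   
                                                   


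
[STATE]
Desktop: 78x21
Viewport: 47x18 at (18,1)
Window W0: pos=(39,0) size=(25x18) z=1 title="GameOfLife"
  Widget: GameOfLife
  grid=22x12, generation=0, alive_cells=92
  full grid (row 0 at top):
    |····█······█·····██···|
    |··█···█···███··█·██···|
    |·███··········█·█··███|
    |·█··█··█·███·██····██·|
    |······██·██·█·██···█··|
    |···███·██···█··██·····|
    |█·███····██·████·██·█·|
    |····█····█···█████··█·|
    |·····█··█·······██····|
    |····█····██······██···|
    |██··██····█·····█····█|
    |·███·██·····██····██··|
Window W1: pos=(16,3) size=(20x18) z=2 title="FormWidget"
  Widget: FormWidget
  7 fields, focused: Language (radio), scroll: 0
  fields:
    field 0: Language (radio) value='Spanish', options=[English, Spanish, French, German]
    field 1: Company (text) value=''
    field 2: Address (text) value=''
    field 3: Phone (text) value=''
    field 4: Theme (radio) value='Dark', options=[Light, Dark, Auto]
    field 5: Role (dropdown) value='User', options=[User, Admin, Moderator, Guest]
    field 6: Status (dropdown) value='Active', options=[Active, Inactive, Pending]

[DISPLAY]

                     ┃ GameOfLife            ┃ 
                     ┠───────────────────────┨ 
━━━━━━━━━━━━━━━━━┓   ┃Gen: 0                 ┃ 
FormWidget       ┃   ┃····█······█·····██··· ┃ 
─────────────────┨   ┃··█···█···███··█·██··· ┃ 
 Language:   ( ) ┃   ┃·███··········█·█··███ ┃ 
 Company:    [  ]┃   ┃·█··█··█·███·██····██· ┃ 
 Address:    [  ]┃   ┃······██·██·█·██···█·· ┃ 
 Phone:      [  ]┃   ┃···███·██···█··██····· ┃ 
 Theme:      ( ) ┃   ┃█·███····██·████·██·█· ┃ 
 Role:       [U▼]┃   ┃····█····█···█████··█· ┃ 
 Status:     [A▼]┃   ┃·····█··█·······██···· ┃ 
                 ┃   ┃····█····██······██··· ┃ 
                 ┃   ┃██··██····█·····█····█ ┃ 
                 ┃   ┃·███·██·····██····██·· ┃ 
                 ┃   ┃                       ┃ 
                 ┃   ┗━━━━━━━━━━━━━━━━━━━━━━━┛ 
                 ┃                             


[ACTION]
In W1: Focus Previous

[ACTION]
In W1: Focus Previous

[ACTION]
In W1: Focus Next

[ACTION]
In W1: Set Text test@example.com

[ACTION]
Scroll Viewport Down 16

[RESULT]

━━━━━━━━━━━━━━━━━┓   ┃Gen: 0                 ┃ 
FormWidget       ┃   ┃····█······█·····██··· ┃ 
─────────────────┨   ┃··█···█···███··█·██··· ┃ 
 Language:   ( ) ┃   ┃·███··········█·█··███ ┃ 
 Company:    [  ]┃   ┃·█··█··█·███·██····██· ┃ 
 Address:    [  ]┃   ┃······██·██·█·██···█·· ┃ 
 Phone:      [  ]┃   ┃···███·██···█··██····· ┃ 
 Theme:      ( ) ┃   ┃█·███····██·████·██·█· ┃ 
 Role:       [U▼]┃   ┃····█····█···█████··█· ┃ 
 Status:     [A▼]┃   ┃·····█··█·······██···· ┃ 
                 ┃   ┃····█····██······██··· ┃ 
                 ┃   ┃██··██····█·····█····█ ┃ 
                 ┃   ┃·███·██·····██····██·· ┃ 
                 ┃   ┃                       ┃ 
                 ┃   ┗━━━━━━━━━━━━━━━━━━━━━━━┛ 
                 ┃                             
                 ┃                             
━━━━━━━━━━━━━━━━━┛                             


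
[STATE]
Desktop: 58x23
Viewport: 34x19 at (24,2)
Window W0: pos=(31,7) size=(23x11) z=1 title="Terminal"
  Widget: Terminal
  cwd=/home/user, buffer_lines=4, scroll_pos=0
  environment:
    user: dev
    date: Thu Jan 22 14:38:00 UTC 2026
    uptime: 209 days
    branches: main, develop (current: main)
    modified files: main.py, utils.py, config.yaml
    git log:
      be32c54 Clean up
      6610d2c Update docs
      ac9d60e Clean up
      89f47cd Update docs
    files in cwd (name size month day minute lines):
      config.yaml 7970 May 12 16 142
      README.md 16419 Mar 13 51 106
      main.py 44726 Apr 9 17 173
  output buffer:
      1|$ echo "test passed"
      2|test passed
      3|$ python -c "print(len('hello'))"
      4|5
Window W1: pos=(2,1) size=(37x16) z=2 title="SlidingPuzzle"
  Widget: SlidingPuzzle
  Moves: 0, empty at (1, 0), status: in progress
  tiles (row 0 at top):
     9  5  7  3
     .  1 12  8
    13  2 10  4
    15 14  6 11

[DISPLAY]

              ┃                   
──────────────┨                   
              ┃                   
              ┃                   
              ┃                   
              ┃━━━━━━━━━━━━━━┓    
              ┃al            ┃    
              ┃──────────────┨    
              ┃"test passed" ┃    
              ┃ssed          ┃    
              ┃n -c "print(le┃    
              ┃              ┃    
              ┃              ┃    
              ┃              ┃    
━━━━━━━━━━━━━━┛              ┃    
       ┗━━━━━━━━━━━━━━━━━━━━━┛    
                                  
                                  
                                  


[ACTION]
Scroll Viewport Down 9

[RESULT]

              ┃                   
              ┃                   
              ┃                   
              ┃━━━━━━━━━━━━━━┓    
              ┃al            ┃    
              ┃──────────────┨    
              ┃"test passed" ┃    
              ┃ssed          ┃    
              ┃n -c "print(le┃    
              ┃              ┃    
              ┃              ┃    
              ┃              ┃    
━━━━━━━━━━━━━━┛              ┃    
       ┗━━━━━━━━━━━━━━━━━━━━━┛    
                                  
                                  
                                  
                                  
                                  


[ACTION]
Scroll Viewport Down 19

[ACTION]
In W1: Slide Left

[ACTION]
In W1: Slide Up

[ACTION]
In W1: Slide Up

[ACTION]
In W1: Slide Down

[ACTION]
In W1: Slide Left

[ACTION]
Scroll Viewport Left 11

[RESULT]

┬────┬────┐              ┃        
│  7 │  3 │              ┃        
┼────┼────┤              ┃        
│ 12 │  8 │              ┃━━━━━━━━
┼────┼────┤              ┃al      
│    │  4 │              ┃────────
┼────┼────┤              ┃"test pa
│  6 │ 11 │              ┃ssed    
┴────┴────┘              ┃n -c "pr
                         ┃        
                         ┃        
                         ┃        
━━━━━━━━━━━━━━━━━━━━━━━━━┛        
                  ┗━━━━━━━━━━━━━━━
                                  
                                  
                                  
                                  
                                  


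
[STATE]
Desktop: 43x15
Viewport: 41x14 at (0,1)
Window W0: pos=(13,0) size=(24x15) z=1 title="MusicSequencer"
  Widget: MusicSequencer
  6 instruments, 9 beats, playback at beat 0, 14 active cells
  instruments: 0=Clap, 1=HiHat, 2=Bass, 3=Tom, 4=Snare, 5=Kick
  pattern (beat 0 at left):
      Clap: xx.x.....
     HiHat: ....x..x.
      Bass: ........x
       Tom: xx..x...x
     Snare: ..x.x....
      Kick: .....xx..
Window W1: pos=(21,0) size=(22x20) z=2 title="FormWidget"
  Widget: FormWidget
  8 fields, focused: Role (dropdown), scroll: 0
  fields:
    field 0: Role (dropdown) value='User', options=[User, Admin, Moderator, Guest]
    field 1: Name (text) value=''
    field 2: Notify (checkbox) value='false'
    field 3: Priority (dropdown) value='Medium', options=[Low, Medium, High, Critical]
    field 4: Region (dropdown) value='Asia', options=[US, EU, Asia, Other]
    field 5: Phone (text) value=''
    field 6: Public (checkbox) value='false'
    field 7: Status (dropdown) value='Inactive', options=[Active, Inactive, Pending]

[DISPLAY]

             ┃ MusicS┃ FormWidget        
             ┠───────┠───────────────────
             ┃      ▼┃> Role:       [Use▼
             ┃  Clap█┃  Name:       [    
             ┃ HiHat·┃  Notify:     [ ]  
             ┃  Bass·┃  Priority:   [Med▼
             ┃   Tom█┃  Region:     [Asi▼
             ┃ Snare·┃  Phone:      [    
             ┃  Kick·┃  Public:     [ ]  
             ┃       ┃  Status:     [Ina▼
             ┃       ┃                   
             ┃       ┃                   
             ┃       ┃                   
             ┗━━━━━━━┃                   


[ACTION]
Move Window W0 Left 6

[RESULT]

       ┃ MusicSequenc┃ FormWidget        
       ┠─────────────┠───────────────────
       ┃      ▼123456┃> Role:       [Use▼
       ┃  Clap██·█···┃  Name:       [    
       ┃ HiHat····█··┃  Notify:     [ ]  
       ┃  Bass·······┃  Priority:   [Med▼
       ┃   Tom██··█··┃  Region:     [Asi▼
       ┃ Snare··█·█··┃  Phone:      [    
       ┃  Kick·····██┃  Public:     [ ]  
       ┃             ┃  Status:     [Ina▼
       ┃             ┃                   
       ┃             ┃                   
       ┃             ┃                   
       ┗━━━━━━━━━━━━━┃                   


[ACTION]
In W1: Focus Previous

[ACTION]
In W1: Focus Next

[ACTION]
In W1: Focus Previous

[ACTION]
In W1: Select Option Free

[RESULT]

       ┃ MusicSequenc┃ FormWidget        
       ┠─────────────┠───────────────────
       ┃      ▼123456┃  Role:       [Use▼
       ┃  Clap██·█···┃  Name:       [    
       ┃ HiHat····█··┃  Notify:     [ ]  
       ┃  Bass·······┃  Priority:   [Med▼
       ┃   Tom██··█··┃  Region:     [Asi▼
       ┃ Snare··█·█··┃  Phone:      [    
       ┃  Kick·····██┃  Public:     [ ]  
       ┃             ┃> Status:     [Ina▼
       ┃             ┃                   
       ┃             ┃                   
       ┃             ┃                   
       ┗━━━━━━━━━━━━━┃                   


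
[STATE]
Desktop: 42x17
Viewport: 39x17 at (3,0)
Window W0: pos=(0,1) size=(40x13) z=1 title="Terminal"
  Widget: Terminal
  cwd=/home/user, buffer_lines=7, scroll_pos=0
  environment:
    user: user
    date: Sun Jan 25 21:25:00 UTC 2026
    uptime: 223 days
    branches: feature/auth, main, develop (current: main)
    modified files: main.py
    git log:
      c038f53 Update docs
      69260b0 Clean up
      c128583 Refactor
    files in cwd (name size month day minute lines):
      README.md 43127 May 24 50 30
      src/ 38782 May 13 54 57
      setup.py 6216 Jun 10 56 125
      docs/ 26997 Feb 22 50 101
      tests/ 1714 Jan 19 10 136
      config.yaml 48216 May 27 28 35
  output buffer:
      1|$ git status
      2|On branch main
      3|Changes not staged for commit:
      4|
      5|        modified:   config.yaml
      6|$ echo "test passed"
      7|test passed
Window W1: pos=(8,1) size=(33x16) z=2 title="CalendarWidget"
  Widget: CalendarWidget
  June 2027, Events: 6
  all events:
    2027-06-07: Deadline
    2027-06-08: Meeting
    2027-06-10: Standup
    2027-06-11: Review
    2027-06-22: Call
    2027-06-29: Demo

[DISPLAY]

                                       
━━━━━┏━━━━━━━━━━━━━━━━━━━━━━━━━━━━━━━┓ 
ermin┃ CalendarWidget                ┃ 
─────┠───────────────────────────────┨ 
git s┃           June 2027           ┃ 
 bran┃Mo Tu We Th Fr Sa Su           ┃ 
anges┃    1  2  3  4  5  6           ┃ 
     ┃ 7*  8*  9 10* 11* 12 13       ┃ 
     ┃14 15 16 17 18 19 20           ┃ 
echo ┃21 22* 23 24 25 26 27          ┃ 
st pa┃28 29* 30                      ┃ 
█    ┃                               ┃ 
     ┃                               ┃ 
━━━━━┃                               ┃ 
     ┃                               ┃ 
     ┃                               ┃ 
     ┗━━━━━━━━━━━━━━━━━━━━━━━━━━━━━━━┛ 


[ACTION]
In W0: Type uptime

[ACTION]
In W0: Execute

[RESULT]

                                       
━━━━━┏━━━━━━━━━━━━━━━━━━━━━━━━━━━━━━━┓ 
ermin┃ CalendarWidget                ┃ 
─────┠───────────────────────────────┨ 
 bran┃           June 2027           ┃ 
anges┃Mo Tu We Th Fr Sa Su           ┃ 
     ┃    1  2  3  4  5  6           ┃ 
     ┃ 7*  8*  9 10* 11* 12 13       ┃ 
echo ┃14 15 16 17 18 19 20           ┃ 
st pa┃21 22* 23 24 25 26 27          ┃ 
uptim┃28 29* 30                      ┃ 
0:00 ┃                               ┃ 
█    ┃                               ┃ 
━━━━━┃                               ┃ 
     ┃                               ┃ 
     ┃                               ┃ 
     ┗━━━━━━━━━━━━━━━━━━━━━━━━━━━━━━━┛ 


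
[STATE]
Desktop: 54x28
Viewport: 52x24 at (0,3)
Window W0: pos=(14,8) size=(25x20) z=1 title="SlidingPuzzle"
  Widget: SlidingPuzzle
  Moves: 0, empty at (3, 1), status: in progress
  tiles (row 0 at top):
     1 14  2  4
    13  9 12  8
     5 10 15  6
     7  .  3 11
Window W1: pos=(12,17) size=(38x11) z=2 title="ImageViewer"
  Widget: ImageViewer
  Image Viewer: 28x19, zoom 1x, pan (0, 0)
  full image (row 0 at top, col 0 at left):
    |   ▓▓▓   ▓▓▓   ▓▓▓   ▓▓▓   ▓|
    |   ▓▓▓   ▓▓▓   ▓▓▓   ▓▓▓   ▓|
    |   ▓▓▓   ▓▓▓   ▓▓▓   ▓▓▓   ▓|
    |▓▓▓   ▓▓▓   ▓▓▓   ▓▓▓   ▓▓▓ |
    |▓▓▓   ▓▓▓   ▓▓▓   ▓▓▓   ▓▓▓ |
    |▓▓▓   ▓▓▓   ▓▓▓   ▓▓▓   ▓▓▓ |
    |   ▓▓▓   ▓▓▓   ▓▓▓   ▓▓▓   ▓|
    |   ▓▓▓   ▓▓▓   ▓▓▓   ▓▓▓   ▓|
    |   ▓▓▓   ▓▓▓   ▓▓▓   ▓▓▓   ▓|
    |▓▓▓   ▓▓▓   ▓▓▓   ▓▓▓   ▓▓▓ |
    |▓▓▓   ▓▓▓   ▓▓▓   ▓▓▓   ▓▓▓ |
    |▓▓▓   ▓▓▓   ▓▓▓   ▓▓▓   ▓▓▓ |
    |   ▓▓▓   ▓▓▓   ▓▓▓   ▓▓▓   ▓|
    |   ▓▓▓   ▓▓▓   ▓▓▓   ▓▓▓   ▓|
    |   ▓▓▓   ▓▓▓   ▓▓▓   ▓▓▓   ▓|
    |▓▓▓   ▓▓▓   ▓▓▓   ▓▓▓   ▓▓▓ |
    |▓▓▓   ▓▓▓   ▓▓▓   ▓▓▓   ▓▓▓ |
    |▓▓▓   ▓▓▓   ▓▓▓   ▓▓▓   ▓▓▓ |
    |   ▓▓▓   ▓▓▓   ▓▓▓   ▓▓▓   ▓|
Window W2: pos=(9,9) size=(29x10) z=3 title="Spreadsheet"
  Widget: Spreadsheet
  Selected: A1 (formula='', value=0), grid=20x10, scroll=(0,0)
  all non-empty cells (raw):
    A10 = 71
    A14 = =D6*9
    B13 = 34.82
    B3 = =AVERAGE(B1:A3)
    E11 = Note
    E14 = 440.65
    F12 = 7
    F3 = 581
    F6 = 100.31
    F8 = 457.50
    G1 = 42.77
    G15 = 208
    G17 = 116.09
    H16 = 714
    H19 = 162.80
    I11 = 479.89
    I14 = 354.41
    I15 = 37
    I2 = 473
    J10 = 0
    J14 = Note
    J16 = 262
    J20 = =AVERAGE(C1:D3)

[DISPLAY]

                                                    
                                                    
                                                    
                                                    
                                                    
              ┏━━━━━━━━━━━━━━━━━━━━━━━┓             
         ┏━━━━━━━━━━━━━━━━━━━━━━━━━━━┓┃             
         ┃ Spreadsheet               ┃┨             
         ┠───────────────────────────┨┃             
         ┃A1:                        ┃┃             
         ┃       A       B       C   ┃┃             
         ┃---------------------------┃┃             
         ┃  1      [0]       0       ┃┃             
         ┃  2        0       0       ┃┃             
         ┃  3        0#CIRC!         ┃━━━━━━━━━━━┓  
         ┗━━━━━━━━━━━━━━━━━━━━━━━━━━━┛           ┃  
            ┠────────────────────────────────────┨  
            ┃   ▓▓▓   ▓▓▓   ▓▓▓   ▓▓▓   ▓        ┃  
            ┃   ▓▓▓   ▓▓▓   ▓▓▓   ▓▓▓   ▓        ┃  
            ┃   ▓▓▓   ▓▓▓   ▓▓▓   ▓▓▓   ▓        ┃  
            ┃▓▓▓   ▓▓▓   ▓▓▓   ▓▓▓   ▓▓▓         ┃  
            ┃▓▓▓   ▓▓▓   ▓▓▓   ▓▓▓   ▓▓▓         ┃  
            ┃▓▓▓   ▓▓▓   ▓▓▓   ▓▓▓   ▓▓▓         ┃  
            ┃   ▓▓▓   ▓▓▓   ▓▓▓   ▓▓▓   ▓        ┃  


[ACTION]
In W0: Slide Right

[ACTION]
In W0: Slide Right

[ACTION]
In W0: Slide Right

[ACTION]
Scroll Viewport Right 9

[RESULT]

                                                    
                                                    
                                                    
                                                    
                                                    
            ┏━━━━━━━━━━━━━━━━━━━━━━━┓               
       ┏━━━━━━━━━━━━━━━━━━━━━━━━━━━┓┃               
       ┃ Spreadsheet               ┃┨               
       ┠───────────────────────────┨┃               
       ┃A1:                        ┃┃               
       ┃       A       B       C   ┃┃               
       ┃---------------------------┃┃               
       ┃  1      [0]       0       ┃┃               
       ┃  2        0       0       ┃┃               
       ┃  3        0#CIRC!         ┃━━━━━━━━━━━┓    
       ┗━━━━━━━━━━━━━━━━━━━━━━━━━━━┛           ┃    
          ┠────────────────────────────────────┨    
          ┃   ▓▓▓   ▓▓▓   ▓▓▓   ▓▓▓   ▓        ┃    
          ┃   ▓▓▓   ▓▓▓   ▓▓▓   ▓▓▓   ▓        ┃    
          ┃   ▓▓▓   ▓▓▓   ▓▓▓   ▓▓▓   ▓        ┃    
          ┃▓▓▓   ▓▓▓   ▓▓▓   ▓▓▓   ▓▓▓         ┃    
          ┃▓▓▓   ▓▓▓   ▓▓▓   ▓▓▓   ▓▓▓         ┃    
          ┃▓▓▓   ▓▓▓   ▓▓▓   ▓▓▓   ▓▓▓         ┃    
          ┃   ▓▓▓   ▓▓▓   ▓▓▓   ▓▓▓   ▓        ┃    


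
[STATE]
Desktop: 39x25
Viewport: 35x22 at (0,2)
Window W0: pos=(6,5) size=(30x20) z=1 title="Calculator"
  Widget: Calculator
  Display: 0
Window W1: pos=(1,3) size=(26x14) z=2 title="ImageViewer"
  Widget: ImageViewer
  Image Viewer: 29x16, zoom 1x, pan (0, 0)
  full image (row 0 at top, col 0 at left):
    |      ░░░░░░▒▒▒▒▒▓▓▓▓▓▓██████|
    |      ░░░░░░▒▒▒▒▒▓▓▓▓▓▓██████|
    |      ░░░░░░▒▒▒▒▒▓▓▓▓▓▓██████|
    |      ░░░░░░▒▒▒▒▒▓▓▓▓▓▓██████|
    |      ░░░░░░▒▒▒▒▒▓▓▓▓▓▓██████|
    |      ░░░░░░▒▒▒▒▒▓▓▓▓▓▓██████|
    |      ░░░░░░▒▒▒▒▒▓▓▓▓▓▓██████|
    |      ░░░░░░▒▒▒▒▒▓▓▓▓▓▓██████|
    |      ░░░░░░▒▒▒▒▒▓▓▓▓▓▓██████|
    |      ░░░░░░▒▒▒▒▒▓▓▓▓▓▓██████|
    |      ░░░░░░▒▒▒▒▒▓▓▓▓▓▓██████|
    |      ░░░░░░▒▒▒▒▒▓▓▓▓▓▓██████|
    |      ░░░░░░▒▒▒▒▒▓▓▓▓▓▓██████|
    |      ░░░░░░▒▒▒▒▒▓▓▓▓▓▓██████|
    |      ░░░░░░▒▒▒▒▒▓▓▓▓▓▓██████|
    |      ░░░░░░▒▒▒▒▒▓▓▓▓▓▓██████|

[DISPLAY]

                                   
 ┏━━━━━━━━━━━━━━━━━━━━━━━━┓        
 ┃ ImageViewer            ┃        
 ┠────────────────────────┨━━━━━━━━
 ┃      ░░░░░░▒▒▒▒▒▓▓▓▓▓▓█┃        
 ┃      ░░░░░░▒▒▒▒▒▓▓▓▓▓▓█┃────────
 ┃      ░░░░░░▒▒▒▒▒▓▓▓▓▓▓█┃       0
 ┃      ░░░░░░▒▒▒▒▒▓▓▓▓▓▓█┃        
 ┃      ░░░░░░▒▒▒▒▒▓▓▓▓▓▓█┃        
 ┃      ░░░░░░▒▒▒▒▒▓▓▓▓▓▓█┃        
 ┃      ░░░░░░▒▒▒▒▒▓▓▓▓▓▓█┃        
 ┃      ░░░░░░▒▒▒▒▒▓▓▓▓▓▓█┃        
 ┃      ░░░░░░▒▒▒▒▒▓▓▓▓▓▓█┃        
 ┃      ░░░░░░▒▒▒▒▒▓▓▓▓▓▓█┃        
 ┗━━━━━━━━━━━━━━━━━━━━━━━━┛        
      ┃├───┼───┼───┼───┤           
      ┃│ C │ MC│ MR│ M+│           
      ┃└───┴───┴───┴───┘           
      ┃                            
      ┃                            
      ┃                            
      ┃                            


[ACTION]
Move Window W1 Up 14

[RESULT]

 ┠────────────────────────┨        
 ┃      ░░░░░░▒▒▒▒▒▓▓▓▓▓▓█┃        
 ┃      ░░░░░░▒▒▒▒▒▓▓▓▓▓▓█┃        
 ┃      ░░░░░░▒▒▒▒▒▓▓▓▓▓▓█┃━━━━━━━━
 ┃      ░░░░░░▒▒▒▒▒▓▓▓▓▓▓█┃        
 ┃      ░░░░░░▒▒▒▒▒▓▓▓▓▓▓█┃────────
 ┃      ░░░░░░▒▒▒▒▒▓▓▓▓▓▓█┃       0
 ┃      ░░░░░░▒▒▒▒▒▓▓▓▓▓▓█┃        
 ┃      ░░░░░░▒▒▒▒▒▓▓▓▓▓▓█┃        
 ┃      ░░░░░░▒▒▒▒▒▓▓▓▓▓▓█┃        
 ┃      ░░░░░░▒▒▒▒▒▓▓▓▓▓▓█┃        
 ┗━━━━━━━━━━━━━━━━━━━━━━━━┛        
      ┃│ 1 │ 2 │ 3 │ - │           
      ┃├───┼───┼───┼───┤           
      ┃│ 0 │ . │ = │ + │           
      ┃├───┼───┼───┼───┤           
      ┃│ C │ MC│ MR│ M+│           
      ┃└───┴───┴───┴───┘           
      ┃                            
      ┃                            
      ┃                            
      ┃                            


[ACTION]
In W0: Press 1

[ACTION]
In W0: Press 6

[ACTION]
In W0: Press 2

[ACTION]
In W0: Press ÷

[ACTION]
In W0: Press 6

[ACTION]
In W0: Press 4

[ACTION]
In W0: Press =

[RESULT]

 ┠────────────────────────┨        
 ┃      ░░░░░░▒▒▒▒▒▓▓▓▓▓▓█┃        
 ┃      ░░░░░░▒▒▒▒▒▓▓▓▓▓▓█┃        
 ┃      ░░░░░░▒▒▒▒▒▓▓▓▓▓▓█┃━━━━━━━━
 ┃      ░░░░░░▒▒▒▒▒▓▓▓▓▓▓█┃        
 ┃      ░░░░░░▒▒▒▒▒▓▓▓▓▓▓█┃────────
 ┃      ░░░░░░▒▒▒▒▒▓▓▓▓▓▓█┃ 2.53125
 ┃      ░░░░░░▒▒▒▒▒▓▓▓▓▓▓█┃        
 ┃      ░░░░░░▒▒▒▒▒▓▓▓▓▓▓█┃        
 ┃      ░░░░░░▒▒▒▒▒▓▓▓▓▓▓█┃        
 ┃      ░░░░░░▒▒▒▒▒▓▓▓▓▓▓█┃        
 ┗━━━━━━━━━━━━━━━━━━━━━━━━┛        
      ┃│ 1 │ 2 │ 3 │ - │           
      ┃├───┼───┼───┼───┤           
      ┃│ 0 │ . │ = │ + │           
      ┃├───┼───┼───┼───┤           
      ┃│ C │ MC│ MR│ M+│           
      ┃└───┴───┴───┴───┘           
      ┃                            
      ┃                            
      ┃                            
      ┃                            


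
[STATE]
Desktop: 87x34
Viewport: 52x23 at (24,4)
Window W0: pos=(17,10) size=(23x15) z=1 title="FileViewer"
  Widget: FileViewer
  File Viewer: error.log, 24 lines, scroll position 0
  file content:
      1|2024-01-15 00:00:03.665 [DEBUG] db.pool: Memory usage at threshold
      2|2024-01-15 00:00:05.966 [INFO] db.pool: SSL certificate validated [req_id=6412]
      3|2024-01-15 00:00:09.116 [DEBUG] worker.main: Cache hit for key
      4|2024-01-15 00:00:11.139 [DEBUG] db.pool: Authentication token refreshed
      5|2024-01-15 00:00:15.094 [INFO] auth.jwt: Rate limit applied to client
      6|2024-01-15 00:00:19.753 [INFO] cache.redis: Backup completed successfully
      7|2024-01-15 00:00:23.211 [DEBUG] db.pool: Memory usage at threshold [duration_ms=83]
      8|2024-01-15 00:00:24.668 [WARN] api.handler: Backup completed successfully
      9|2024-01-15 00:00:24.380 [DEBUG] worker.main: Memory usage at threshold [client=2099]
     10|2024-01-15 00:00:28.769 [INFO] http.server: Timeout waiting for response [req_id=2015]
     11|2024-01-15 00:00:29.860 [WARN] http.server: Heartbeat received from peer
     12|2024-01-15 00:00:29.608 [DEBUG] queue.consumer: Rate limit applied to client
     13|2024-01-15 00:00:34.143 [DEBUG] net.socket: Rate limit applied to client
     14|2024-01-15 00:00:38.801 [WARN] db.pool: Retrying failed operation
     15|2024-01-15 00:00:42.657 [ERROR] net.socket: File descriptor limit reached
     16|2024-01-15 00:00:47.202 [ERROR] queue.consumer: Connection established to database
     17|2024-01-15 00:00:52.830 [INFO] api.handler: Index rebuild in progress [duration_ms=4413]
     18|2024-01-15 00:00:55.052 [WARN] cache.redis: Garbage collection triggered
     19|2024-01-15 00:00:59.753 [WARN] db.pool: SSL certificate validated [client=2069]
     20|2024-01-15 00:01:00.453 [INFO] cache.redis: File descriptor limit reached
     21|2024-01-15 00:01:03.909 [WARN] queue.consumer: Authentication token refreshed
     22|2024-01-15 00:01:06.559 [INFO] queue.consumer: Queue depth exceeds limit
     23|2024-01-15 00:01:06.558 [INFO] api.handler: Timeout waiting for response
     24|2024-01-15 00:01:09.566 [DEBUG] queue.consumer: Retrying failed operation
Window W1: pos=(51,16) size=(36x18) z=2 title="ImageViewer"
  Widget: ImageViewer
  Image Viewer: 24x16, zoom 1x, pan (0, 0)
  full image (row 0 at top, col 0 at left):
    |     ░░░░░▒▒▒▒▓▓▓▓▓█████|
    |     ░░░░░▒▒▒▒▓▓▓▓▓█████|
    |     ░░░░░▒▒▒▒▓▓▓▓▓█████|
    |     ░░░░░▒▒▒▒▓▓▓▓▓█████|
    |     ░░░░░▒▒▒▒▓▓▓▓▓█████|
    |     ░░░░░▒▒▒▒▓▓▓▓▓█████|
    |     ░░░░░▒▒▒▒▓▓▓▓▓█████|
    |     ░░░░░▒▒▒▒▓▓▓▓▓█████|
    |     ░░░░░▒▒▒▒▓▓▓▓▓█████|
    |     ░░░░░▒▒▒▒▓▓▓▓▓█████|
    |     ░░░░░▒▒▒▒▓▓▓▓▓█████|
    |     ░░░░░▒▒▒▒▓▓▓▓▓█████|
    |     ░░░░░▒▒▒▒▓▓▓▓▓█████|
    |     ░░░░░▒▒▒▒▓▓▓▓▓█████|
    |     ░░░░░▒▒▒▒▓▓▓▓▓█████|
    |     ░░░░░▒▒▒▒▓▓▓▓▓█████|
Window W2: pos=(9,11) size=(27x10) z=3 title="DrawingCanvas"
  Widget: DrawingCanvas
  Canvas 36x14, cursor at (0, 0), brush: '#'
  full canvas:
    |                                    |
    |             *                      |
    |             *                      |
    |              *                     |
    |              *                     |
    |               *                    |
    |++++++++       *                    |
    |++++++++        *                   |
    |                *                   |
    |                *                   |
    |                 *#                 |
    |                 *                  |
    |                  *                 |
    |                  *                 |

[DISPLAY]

                                                    
                                                    
                                                    
                                                    
                                                    
                                                    
━━━━━━━━━━━━━━━┓                                    
━━━━━━━━━━━┓   ┃                                    
           ┃───┨                                    
───────────┨3.▲┃                                    
           ┃5.█┃                                    
           ┃9.░┃                                    
           ┃1.░┃           ┏━━━━━━━━━━━━━━━━━━━━━━━━
*          ┃5.░┃           ┃ ImageViewer            
*          ┃9.░┃           ┠────────────────────────
 *         ┃3.░┃           ┃     ░░░░░▒▒▒▒▓▓▓▓▓█████
━━━━━━━━━━━┛4.░┃           ┃     ░░░░░▒▒▒▒▓▓▓▓▓█████
1-15 00:00:24.░┃           ┃     ░░░░░▒▒▒▒▓▓▓▓▓█████
1-15 00:00:28.░┃           ┃     ░░░░░▒▒▒▒▓▓▓▓▓█████
1-15 00:00:29.▼┃           ┃     ░░░░░▒▒▒▒▓▓▓▓▓█████
━━━━━━━━━━━━━━━┛           ┃     ░░░░░▒▒▒▒▓▓▓▓▓█████
                           ┃     ░░░░░▒▒▒▒▓▓▓▓▓█████
                           ┃     ░░░░░▒▒▒▒▓▓▓▓▓█████


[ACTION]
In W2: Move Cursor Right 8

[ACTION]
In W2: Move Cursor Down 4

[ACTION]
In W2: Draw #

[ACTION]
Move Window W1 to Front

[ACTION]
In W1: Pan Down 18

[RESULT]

                                                    
                                                    
                                                    
                                                    
                                                    
                                                    
━━━━━━━━━━━━━━━┓                                    
━━━━━━━━━━━┓   ┃                                    
           ┃───┨                                    
───────────┨3.▲┃                                    
           ┃5.█┃                                    
           ┃9.░┃                                    
           ┃1.░┃           ┏━━━━━━━━━━━━━━━━━━━━━━━━
*          ┃5.░┃           ┃ ImageViewer            
*          ┃9.░┃           ┠────────────────────────
 *         ┃3.░┃           ┃                        
━━━━━━━━━━━┛4.░┃           ┃                        
1-15 00:00:24.░┃           ┃                        
1-15 00:00:28.░┃           ┃                        
1-15 00:00:29.▼┃           ┃                        
━━━━━━━━━━━━━━━┛           ┃                        
                           ┃                        
                           ┃                        


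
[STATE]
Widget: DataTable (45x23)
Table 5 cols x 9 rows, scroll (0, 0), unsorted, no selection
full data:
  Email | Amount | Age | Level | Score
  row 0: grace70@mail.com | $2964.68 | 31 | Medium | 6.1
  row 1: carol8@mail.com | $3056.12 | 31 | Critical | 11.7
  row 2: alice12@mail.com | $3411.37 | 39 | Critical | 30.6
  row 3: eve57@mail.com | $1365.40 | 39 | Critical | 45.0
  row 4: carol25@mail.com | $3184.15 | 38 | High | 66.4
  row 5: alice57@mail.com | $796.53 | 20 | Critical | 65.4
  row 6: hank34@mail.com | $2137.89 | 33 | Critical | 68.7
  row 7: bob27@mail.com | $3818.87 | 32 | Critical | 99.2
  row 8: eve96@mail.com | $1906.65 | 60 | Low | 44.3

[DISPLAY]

Email           │Amount  │Age│Level   │Score 
────────────────┼────────┼───┼────────┼───── 
grace70@mail.com│$2964.68│31 │Medium  │6.1   
carol8@mail.com │$3056.12│31 │Critical│11.7  
alice12@mail.com│$3411.37│39 │Critical│30.6  
eve57@mail.com  │$1365.40│39 │Critical│45.0  
carol25@mail.com│$3184.15│38 │High    │66.4  
alice57@mail.com│$796.53 │20 │Critical│65.4  
hank34@mail.com │$2137.89│33 │Critical│68.7  
bob27@mail.com  │$3818.87│32 │Critical│99.2  
eve96@mail.com  │$1906.65│60 │Low     │44.3  
                                             
                                             
                                             
                                             
                                             
                                             
                                             
                                             
                                             
                                             
                                             
                                             


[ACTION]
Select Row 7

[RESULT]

Email           │Amount  │Age│Level   │Score 
────────────────┼────────┼───┼────────┼───── 
grace70@mail.com│$2964.68│31 │Medium  │6.1   
carol8@mail.com │$3056.12│31 │Critical│11.7  
alice12@mail.com│$3411.37│39 │Critical│30.6  
eve57@mail.com  │$1365.40│39 │Critical│45.0  
carol25@mail.com│$3184.15│38 │High    │66.4  
alice57@mail.com│$796.53 │20 │Critical│65.4  
hank34@mail.com │$2137.89│33 │Critical│68.7  
>ob27@mail.com  │$3818.87│32 │Critical│99.2  
eve96@mail.com  │$1906.65│60 │Low     │44.3  
                                             
                                             
                                             
                                             
                                             
                                             
                                             
                                             
                                             
                                             
                                             
                                             


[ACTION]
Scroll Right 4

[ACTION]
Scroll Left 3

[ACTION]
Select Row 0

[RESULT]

Email           │Amount  │Age│Level   │Score 
────────────────┼────────┼───┼────────┼───── 
>race70@mail.com│$2964.68│31 │Medium  │6.1   
carol8@mail.com │$3056.12│31 │Critical│11.7  
alice12@mail.com│$3411.37│39 │Critical│30.6  
eve57@mail.com  │$1365.40│39 │Critical│45.0  
carol25@mail.com│$3184.15│38 │High    │66.4  
alice57@mail.com│$796.53 │20 │Critical│65.4  
hank34@mail.com │$2137.89│33 │Critical│68.7  
bob27@mail.com  │$3818.87│32 │Critical│99.2  
eve96@mail.com  │$1906.65│60 │Low     │44.3  
                                             
                                             
                                             
                                             
                                             
                                             
                                             
                                             
                                             
                                             
                                             
                                             


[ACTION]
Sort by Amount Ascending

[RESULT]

Email           │Amount ▲│Age│Level   │Score 
────────────────┼────────┼───┼────────┼───── 
>lice57@mail.com│$796.53 │20 │Critical│65.4  
eve57@mail.com  │$1365.40│39 │Critical│45.0  
eve96@mail.com  │$1906.65│60 │Low     │44.3  
hank34@mail.com │$2137.89│33 │Critical│68.7  
grace70@mail.com│$2964.68│31 │Medium  │6.1   
carol8@mail.com │$3056.12│31 │Critical│11.7  
carol25@mail.com│$3184.15│38 │High    │66.4  
alice12@mail.com│$3411.37│39 │Critical│30.6  
bob27@mail.com  │$3818.87│32 │Critical│99.2  
                                             
                                             
                                             
                                             
                                             
                                             
                                             
                                             
                                             
                                             
                                             
                                             
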